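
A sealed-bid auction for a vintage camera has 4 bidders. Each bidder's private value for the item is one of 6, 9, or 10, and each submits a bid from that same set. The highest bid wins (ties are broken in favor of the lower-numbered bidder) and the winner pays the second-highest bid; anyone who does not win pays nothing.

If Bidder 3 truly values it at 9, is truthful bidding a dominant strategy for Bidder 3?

Yes

Check each profile of the others' bids and compare truth against every alternative bid.
Others bid (6, 6, 6): truth gives 3, best alternative gives 3.
Others bid (6, 6, 9): truth gives 0, best alternative gives 0.
Others bid (6, 6, 10): truth gives 0, best alternative gives 0.
Others bid (6, 9, 6): truth gives 0, best alternative gives 0.
Others bid (6, 9, 9): truth gives 0, best alternative gives 0.
Others bid (6, 9, 10): truth gives 0, best alternative gives 0.
(Remaining 21 profiles checked similarly; truth is weakly best in each.)
In every case the truthful bid is at least as good as any alternative, so it is a dominant strategy.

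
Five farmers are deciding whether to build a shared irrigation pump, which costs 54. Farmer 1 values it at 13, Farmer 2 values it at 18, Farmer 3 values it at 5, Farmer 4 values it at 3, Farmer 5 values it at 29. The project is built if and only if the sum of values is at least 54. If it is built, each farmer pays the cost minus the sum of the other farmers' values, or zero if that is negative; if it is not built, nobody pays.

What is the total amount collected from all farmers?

Total value 68 ≥ cost 54, so it is built.
Farmer 1: others sum to 55; max(0, 54 - 55) = 0.
Farmer 2: others sum to 50; max(0, 54 - 50) = 4.
Farmer 3: others sum to 63; max(0, 54 - 63) = 0.
Farmer 4: others sum to 65; max(0, 54 - 65) = 0.
Farmer 5: others sum to 39; max(0, 54 - 39) = 15.
Total collected = 0 + 4 + 0 + 0 + 15 = 19.

19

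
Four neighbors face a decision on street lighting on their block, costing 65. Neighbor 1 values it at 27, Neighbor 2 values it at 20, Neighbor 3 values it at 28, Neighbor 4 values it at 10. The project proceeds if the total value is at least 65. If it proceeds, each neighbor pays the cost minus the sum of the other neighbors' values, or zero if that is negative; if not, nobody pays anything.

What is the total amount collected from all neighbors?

Total value 85 ≥ cost 65, so it is built.
Neighbor 1: others sum to 58; max(0, 65 - 58) = 7.
Neighbor 2: others sum to 65; max(0, 65 - 65) = 0.
Neighbor 3: others sum to 57; max(0, 65 - 57) = 8.
Neighbor 4: others sum to 75; max(0, 65 - 75) = 0.
Total collected = 7 + 0 + 8 + 0 = 15.

15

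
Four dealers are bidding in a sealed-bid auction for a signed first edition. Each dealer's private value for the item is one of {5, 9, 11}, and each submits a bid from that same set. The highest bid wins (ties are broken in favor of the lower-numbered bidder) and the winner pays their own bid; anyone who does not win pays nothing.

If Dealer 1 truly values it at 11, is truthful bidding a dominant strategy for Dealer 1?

No

Consider the case where Dealer 2 bids 5, Dealer 3 bids 5 and Dealer 4 bids 5.
Truthful bid 11: wins, pays 11, utility 11 - 11 = 0.
Bid 5 instead: wins, pays 5, utility 11 - 5 = 6.
Since 6 > 0, bidding 5 is strictly better here, so truthful bidding is not dominant.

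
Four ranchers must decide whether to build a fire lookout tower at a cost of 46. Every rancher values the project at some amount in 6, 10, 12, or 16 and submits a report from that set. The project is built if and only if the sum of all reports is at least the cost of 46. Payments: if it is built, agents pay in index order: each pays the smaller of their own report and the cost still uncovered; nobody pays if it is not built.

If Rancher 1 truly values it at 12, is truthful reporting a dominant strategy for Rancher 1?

No

Consider the case where Rancher 2 reports 6, Rancher 3 reports 16 and Rancher 4 reports 16.
Truthful report 12: project built, pays 12, utility 12 - 12 = 0.
Report 10 instead: project built, pays 10, utility 12 - 10 = 2.
Since 2 > 0, reporting 10 is strictly better here, so truthful reporting is not dominant.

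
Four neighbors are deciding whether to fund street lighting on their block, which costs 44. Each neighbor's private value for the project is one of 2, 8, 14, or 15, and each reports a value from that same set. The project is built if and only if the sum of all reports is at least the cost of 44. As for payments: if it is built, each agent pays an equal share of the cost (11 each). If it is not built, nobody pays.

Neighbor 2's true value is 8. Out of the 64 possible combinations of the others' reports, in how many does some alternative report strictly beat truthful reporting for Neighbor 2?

12

Others report (8, 14, 14): truth gives -3; report 2 gives 0 > -3. Violating.
Others report (8, 14, 15): truth gives -3; report 2 gives 0 > -3. Violating.
Others report (8, 15, 14): truth gives -3; report 2 gives 0 > -3. Violating.
Others report (8, 15, 15): truth gives -3; report 2 gives 0 > -3. Violating.
Others report (2, 2, 2): truth gives 0; no alternative beats it.
Others report (2, 2, 8): truth gives 0; no alternative beats it.
(Checking all 64 profiles: 12 have a profitable deviation, 52 do not.)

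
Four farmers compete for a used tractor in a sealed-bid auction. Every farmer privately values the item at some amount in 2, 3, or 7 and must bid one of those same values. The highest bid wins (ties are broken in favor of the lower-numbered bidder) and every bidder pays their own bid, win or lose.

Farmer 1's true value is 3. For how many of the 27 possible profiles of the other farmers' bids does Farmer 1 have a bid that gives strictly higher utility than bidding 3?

20

Others bid (2, 2, 2): truth gives 0; bid 2 gives 1 > 0. Violating.
Others bid (2, 2, 7): truth gives -3; bid 2 gives -2 > -3. Violating.
Others bid (2, 3, 7): truth gives -3; bid 2 gives -2 > -3. Violating.
Others bid (2, 7, 2): truth gives -3; bid 2 gives -2 > -3. Violating.
Others bid (2, 2, 3): truth gives 0; no alternative beats it.
Others bid (2, 3, 2): truth gives 0; no alternative beats it.
(Checking all 27 profiles: 20 have a profitable deviation, 7 do not.)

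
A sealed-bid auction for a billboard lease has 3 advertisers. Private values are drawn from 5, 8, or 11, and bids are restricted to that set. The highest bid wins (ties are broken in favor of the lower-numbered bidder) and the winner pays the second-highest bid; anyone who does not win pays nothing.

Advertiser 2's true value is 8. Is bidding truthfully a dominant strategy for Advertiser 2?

Check each profile of the others' bids and compare truth against every alternative bid.
Others bid (5, 5): truth gives 3, best alternative gives 3.
Others bid (5, 8): truth gives 0, best alternative gives 0.
Others bid (5, 11): truth gives 0, best alternative gives 0.
Others bid (8, 5): truth gives 0, best alternative gives 0.
Others bid (8, 8): truth gives 0, best alternative gives 0.
Others bid (8, 11): truth gives 0, best alternative gives 0.
(Remaining 3 profiles checked similarly; truth is weakly best in each.)
In every case the truthful bid is at least as good as any alternative, so it is a dominant strategy.

Yes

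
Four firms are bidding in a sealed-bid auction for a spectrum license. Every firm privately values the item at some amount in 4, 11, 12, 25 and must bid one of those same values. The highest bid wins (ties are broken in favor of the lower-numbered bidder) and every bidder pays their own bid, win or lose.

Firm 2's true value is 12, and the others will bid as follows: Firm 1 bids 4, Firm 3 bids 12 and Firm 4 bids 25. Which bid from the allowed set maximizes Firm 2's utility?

4

Bid 4: loses but pays 4, utility -4.
Bid 11: loses but pays 11, utility -11.
Bid 12: loses but pays 12, utility -12.
Bid 25: wins, pays 25, utility 12 - 25 = -13.
The best choice is 4 with utility -4.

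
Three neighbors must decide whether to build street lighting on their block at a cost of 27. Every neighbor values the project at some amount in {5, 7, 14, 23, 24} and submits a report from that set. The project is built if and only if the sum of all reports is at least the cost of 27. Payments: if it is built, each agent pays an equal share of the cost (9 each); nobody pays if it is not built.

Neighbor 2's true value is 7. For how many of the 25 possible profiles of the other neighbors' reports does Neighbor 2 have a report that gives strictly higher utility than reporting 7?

Others report (7, 14): truth gives -2; report 5 gives 0 > -2. Violating.
Others report (14, 7): truth gives -2; report 5 gives 0 > -2. Violating.
Others report (5, 5): truth gives 0; no alternative beats it.
Others report (5, 7): truth gives 0; no alternative beats it.
(Checking all 25 profiles: 2 have a profitable deviation, 23 do not.)

2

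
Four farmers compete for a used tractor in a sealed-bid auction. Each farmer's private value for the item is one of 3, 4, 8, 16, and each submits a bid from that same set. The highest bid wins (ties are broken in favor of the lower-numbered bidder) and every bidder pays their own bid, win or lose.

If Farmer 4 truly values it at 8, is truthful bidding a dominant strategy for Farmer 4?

No

Consider the case where Farmer 1 bids 3, Farmer 2 bids 3 and Farmer 3 bids 3.
Truthful bid 8: wins, pays 8, utility 8 - 8 = 0.
Bid 4 instead: wins, pays 4, utility 8 - 4 = 4.
Since 4 > 0, bidding 4 is strictly better here, so truthful bidding is not dominant.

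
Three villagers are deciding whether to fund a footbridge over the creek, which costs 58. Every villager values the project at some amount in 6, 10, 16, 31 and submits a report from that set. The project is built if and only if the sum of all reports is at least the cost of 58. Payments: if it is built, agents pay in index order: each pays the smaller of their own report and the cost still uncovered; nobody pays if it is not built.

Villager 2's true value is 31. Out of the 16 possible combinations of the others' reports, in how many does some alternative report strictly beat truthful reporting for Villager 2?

3

Others report (16, 31): truth gives 0; report 16 gives 15 > 0. Violating.
Others report (31, 16): truth gives 4; report 16 gives 15 > 4. Violating.
Others report (31, 31): truth gives 4; report 6 gives 25 > 4. Violating.
Others report (6, 6): truth gives 0; no alternative beats it.
Others report (6, 10): truth gives 0; no alternative beats it.
(Checking all 16 profiles: 3 have a profitable deviation, 13 do not.)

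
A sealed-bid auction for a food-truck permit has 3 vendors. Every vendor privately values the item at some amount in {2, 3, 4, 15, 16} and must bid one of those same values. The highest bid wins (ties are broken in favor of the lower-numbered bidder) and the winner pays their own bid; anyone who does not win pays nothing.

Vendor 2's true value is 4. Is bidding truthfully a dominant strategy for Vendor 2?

Consider the case where Vendor 1 bids 2 and Vendor 3 bids 2.
Truthful bid 4: wins, pays 4, utility 4 - 4 = 0.
Bid 3 instead: wins, pays 3, utility 4 - 3 = 1.
Since 1 > 0, bidding 3 is strictly better here, so truthful bidding is not dominant.

No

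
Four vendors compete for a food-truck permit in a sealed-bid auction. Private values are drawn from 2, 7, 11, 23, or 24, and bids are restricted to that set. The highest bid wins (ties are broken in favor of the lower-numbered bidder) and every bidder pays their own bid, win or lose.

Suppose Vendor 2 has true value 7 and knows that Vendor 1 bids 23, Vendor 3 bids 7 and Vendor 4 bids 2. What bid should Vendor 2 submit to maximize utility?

Bid 2: loses but pays 2, utility -2.
Bid 7: loses but pays 7, utility -7.
Bid 11: loses but pays 11, utility -11.
Bid 23: loses but pays 23, utility -23.
Bid 24: wins, pays 24, utility 7 - 24 = -17.
The best choice is 2 with utility -2.

2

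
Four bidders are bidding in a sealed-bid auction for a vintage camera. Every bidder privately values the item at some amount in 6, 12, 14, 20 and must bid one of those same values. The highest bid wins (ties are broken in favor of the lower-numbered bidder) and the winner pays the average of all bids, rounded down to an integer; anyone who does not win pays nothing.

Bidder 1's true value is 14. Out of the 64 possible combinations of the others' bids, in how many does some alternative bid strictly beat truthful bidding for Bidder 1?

Others bid (6, 6, 6): truth gives 6; bid 6 gives 8 > 6. Violating.
Others bid (6, 6, 20): truth gives 0; bid 20 gives 1 > 0. Violating.
Others bid (6, 12, 12): truth gives 3; bid 12 gives 4 > 3. Violating.
Others bid (6, 20, 6): truth gives 0; bid 20 gives 1 > 0. Violating.
Others bid (6, 6, 12): truth gives 5; no alternative beats it.
Others bid (6, 6, 14): truth gives 4; no alternative beats it.
(Checking all 64 profiles: 7 have a profitable deviation, 57 do not.)

7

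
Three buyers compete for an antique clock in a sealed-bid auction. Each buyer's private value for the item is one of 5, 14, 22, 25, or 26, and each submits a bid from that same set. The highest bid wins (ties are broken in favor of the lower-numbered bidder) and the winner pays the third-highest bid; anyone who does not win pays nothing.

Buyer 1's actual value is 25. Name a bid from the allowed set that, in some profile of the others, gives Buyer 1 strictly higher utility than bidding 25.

Suppose Buyer 2 bids 5 and Buyer 3 bids 26.
Bid 25: loses, pays 0, utility 0.
Bid 26: wins, pays 5, utility 25 - 5 = 20.
So bidding 26 beats truth here (20 > 0).

26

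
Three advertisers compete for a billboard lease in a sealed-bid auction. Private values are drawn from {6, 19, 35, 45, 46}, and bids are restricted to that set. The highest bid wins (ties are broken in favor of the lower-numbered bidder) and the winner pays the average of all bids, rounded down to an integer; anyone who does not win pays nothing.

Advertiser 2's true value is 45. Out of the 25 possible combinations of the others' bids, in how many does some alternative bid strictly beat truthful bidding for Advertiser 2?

12

Others bid (6, 6): truth gives 26; bid 19 gives 35 > 26. Violating.
Others bid (6, 19): truth gives 22; bid 19 gives 31 > 22. Violating.
Others bid (6, 35): truth gives 17; bid 35 gives 20 > 17. Violating.
Others bid (6, 46): truth gives 0; bid 46 gives 13 > 0. Violating.
Others bid (6, 45): truth gives 13; no alternative beats it.
Others bid (19, 45): truth gives 9; no alternative beats it.
(Checking all 25 profiles: 12 have a profitable deviation, 13 do not.)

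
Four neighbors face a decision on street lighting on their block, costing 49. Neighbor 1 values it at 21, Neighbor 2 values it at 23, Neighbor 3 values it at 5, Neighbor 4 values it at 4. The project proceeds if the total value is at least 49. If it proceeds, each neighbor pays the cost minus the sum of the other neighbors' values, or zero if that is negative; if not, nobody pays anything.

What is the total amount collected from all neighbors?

37

Total value 53 ≥ cost 49, so it is built.
Neighbor 1: others sum to 32; max(0, 49 - 32) = 17.
Neighbor 2: others sum to 30; max(0, 49 - 30) = 19.
Neighbor 3: others sum to 48; max(0, 49 - 48) = 1.
Neighbor 4: others sum to 49; max(0, 49 - 49) = 0.
Total collected = 17 + 19 + 1 + 0 = 37.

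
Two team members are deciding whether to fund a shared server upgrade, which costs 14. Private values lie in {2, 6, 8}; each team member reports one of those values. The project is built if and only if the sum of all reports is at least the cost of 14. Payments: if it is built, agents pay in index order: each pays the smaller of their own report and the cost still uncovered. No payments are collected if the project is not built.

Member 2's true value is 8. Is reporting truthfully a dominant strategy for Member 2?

Yes

Check each profile of the others' reports and compare truth against every alternative report.
Others report (8): truth gives 2, best alternative gives 2.
Others report (2): truth gives 0, best alternative gives 0.
Others report (6): truth gives 0, best alternative gives 0.
In every case the truthful report is at least as good as any alternative, so it is a dominant strategy.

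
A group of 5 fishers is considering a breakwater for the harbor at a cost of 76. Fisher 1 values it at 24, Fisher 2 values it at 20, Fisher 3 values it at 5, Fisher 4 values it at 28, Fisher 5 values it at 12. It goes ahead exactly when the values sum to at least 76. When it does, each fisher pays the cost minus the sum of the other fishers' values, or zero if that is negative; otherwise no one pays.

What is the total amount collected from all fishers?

33

Total value 89 ≥ cost 76, so it is built.
Fisher 1: others sum to 65; max(0, 76 - 65) = 11.
Fisher 2: others sum to 69; max(0, 76 - 69) = 7.
Fisher 3: others sum to 84; max(0, 76 - 84) = 0.
Fisher 4: others sum to 61; max(0, 76 - 61) = 15.
Fisher 5: others sum to 77; max(0, 76 - 77) = 0.
Total collected = 11 + 7 + 0 + 15 + 0 = 33.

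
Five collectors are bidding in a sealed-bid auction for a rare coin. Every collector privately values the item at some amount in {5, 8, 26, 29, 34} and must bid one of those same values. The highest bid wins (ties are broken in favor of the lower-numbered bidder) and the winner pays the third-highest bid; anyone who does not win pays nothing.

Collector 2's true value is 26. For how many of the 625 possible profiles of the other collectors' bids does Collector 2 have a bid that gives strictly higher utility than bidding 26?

Others bid (5, 5, 5, 29): truth gives 0; bid 29 gives 21 > 0. Violating.
Others bid (5, 5, 5, 34): truth gives 0; bid 34 gives 21 > 0. Violating.
Others bid (5, 5, 8, 29): truth gives 0; bid 29 gives 18 > 0. Violating.
Others bid (5, 5, 8, 34): truth gives 0; bid 34 gives 18 > 0. Violating.
Others bid (5, 5, 5, 5): truth gives 21; no alternative beats it.
Others bid (5, 5, 5, 8): truth gives 21; no alternative beats it.
(Checking all 625 profiles: 64 have a profitable deviation, 561 do not.)

64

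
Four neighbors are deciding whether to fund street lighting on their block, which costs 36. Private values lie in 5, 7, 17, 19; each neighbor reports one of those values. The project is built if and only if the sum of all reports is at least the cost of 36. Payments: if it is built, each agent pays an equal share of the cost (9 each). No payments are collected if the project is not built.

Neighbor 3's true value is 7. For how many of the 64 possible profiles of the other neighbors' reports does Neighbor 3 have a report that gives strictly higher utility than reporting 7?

9

Others report (5, 5, 19): truth gives -2; report 5 gives 0 > -2. Violating.
Others report (5, 7, 17): truth gives -2; report 5 gives 0 > -2. Violating.
Others report (5, 17, 7): truth gives -2; report 5 gives 0 > -2. Violating.
Others report (5, 19, 5): truth gives -2; report 5 gives 0 > -2. Violating.
Others report (5, 5, 5): truth gives 0; no alternative beats it.
Others report (5, 5, 7): truth gives 0; no alternative beats it.
(Checking all 64 profiles: 9 have a profitable deviation, 55 do not.)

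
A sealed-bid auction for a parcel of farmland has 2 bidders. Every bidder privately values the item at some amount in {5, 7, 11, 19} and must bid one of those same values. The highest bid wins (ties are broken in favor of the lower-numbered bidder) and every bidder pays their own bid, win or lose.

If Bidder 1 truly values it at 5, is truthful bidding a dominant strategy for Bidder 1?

No

Consider the case where Bidder 2 bids 7.
Truthful bid 5: loses but pays 5, utility -5.
Bid 7 instead: wins, pays 7, utility 5 - 7 = -2.
Since -2 > -5, bidding 7 is strictly better here, so truthful bidding is not dominant.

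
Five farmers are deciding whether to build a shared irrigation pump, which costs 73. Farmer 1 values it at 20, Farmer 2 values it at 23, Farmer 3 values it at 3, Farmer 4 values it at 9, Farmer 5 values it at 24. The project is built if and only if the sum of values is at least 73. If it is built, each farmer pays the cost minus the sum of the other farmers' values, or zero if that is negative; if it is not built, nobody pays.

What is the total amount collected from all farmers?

52

Total value 79 ≥ cost 73, so it is built.
Farmer 1: others sum to 59; max(0, 73 - 59) = 14.
Farmer 2: others sum to 56; max(0, 73 - 56) = 17.
Farmer 3: others sum to 76; max(0, 73 - 76) = 0.
Farmer 4: others sum to 70; max(0, 73 - 70) = 3.
Farmer 5: others sum to 55; max(0, 73 - 55) = 18.
Total collected = 14 + 17 + 0 + 3 + 18 = 52.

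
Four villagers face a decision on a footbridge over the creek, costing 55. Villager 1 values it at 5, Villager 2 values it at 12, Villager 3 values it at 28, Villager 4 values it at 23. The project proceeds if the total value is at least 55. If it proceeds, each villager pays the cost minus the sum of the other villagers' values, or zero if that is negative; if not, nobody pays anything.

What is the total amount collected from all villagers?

Total value 68 ≥ cost 55, so it is built.
Villager 1: others sum to 63; max(0, 55 - 63) = 0.
Villager 2: others sum to 56; max(0, 55 - 56) = 0.
Villager 3: others sum to 40; max(0, 55 - 40) = 15.
Villager 4: others sum to 45; max(0, 55 - 45) = 10.
Total collected = 0 + 0 + 15 + 10 = 25.

25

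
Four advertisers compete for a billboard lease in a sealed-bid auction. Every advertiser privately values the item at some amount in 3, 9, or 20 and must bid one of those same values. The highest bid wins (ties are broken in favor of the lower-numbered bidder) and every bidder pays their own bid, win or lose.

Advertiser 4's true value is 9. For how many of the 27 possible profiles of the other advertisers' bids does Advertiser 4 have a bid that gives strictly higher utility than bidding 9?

26

Others bid (3, 3, 9): truth gives -9; bid 3 gives -3 > -9. Violating.
Others bid (3, 3, 20): truth gives -9; bid 3 gives -3 > -9. Violating.
Others bid (3, 9, 3): truth gives -9; bid 3 gives -3 > -9. Violating.
Others bid (3, 9, 9): truth gives -9; bid 3 gives -3 > -9. Violating.
Others bid (3, 3, 3): truth gives 0; no alternative beats it.
(Checking all 27 profiles: 26 have a profitable deviation, 1 does not.)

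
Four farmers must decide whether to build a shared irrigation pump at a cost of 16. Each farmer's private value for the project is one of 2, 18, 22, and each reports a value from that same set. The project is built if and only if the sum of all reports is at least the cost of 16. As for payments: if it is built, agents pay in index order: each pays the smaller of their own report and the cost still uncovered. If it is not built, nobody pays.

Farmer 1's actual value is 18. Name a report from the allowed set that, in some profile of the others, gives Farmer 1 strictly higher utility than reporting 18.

Suppose Farmer 2 reports 2, Farmer 3 reports 2 and Farmer 4 reports 18.
Report 18: project built, pays 16, utility 18 - 16 = 2.
Report 2: project built, pays 2, utility 18 - 2 = 16.
So reporting 2 beats truth here (16 > 2).

2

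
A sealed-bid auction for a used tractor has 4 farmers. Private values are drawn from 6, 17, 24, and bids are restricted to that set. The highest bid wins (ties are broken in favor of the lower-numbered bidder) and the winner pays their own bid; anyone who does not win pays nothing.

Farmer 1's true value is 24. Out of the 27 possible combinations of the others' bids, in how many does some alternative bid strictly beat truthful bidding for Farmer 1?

8

Others bid (6, 6, 6): truth gives 0; bid 6 gives 18 > 0. Violating.
Others bid (6, 6, 17): truth gives 0; bid 17 gives 7 > 0. Violating.
Others bid (6, 17, 6): truth gives 0; bid 17 gives 7 > 0. Violating.
Others bid (6, 17, 17): truth gives 0; bid 17 gives 7 > 0. Violating.
Others bid (6, 6, 24): truth gives 0; no alternative beats it.
Others bid (6, 17, 24): truth gives 0; no alternative beats it.
(Checking all 27 profiles: 8 have a profitable deviation, 19 do not.)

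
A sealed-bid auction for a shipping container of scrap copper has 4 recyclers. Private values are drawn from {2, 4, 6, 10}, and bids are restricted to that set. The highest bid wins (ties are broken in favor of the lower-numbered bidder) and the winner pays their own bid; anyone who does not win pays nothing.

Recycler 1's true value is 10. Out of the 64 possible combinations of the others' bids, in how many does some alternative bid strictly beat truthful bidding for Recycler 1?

27

Others bid (2, 2, 2): truth gives 0; bid 2 gives 8 > 0. Violating.
Others bid (2, 2, 4): truth gives 0; bid 4 gives 6 > 0. Violating.
Others bid (2, 2, 6): truth gives 0; bid 6 gives 4 > 0. Violating.
Others bid (2, 4, 2): truth gives 0; bid 4 gives 6 > 0. Violating.
Others bid (2, 2, 10): truth gives 0; no alternative beats it.
Others bid (2, 4, 10): truth gives 0; no alternative beats it.
(Checking all 64 profiles: 27 have a profitable deviation, 37 do not.)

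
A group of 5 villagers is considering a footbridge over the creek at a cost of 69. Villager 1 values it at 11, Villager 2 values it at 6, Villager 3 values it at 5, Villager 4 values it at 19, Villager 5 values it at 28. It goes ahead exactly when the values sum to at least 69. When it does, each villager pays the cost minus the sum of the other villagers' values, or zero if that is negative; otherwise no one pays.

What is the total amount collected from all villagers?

69

Total value 69 ≥ cost 69, so it is built.
Villager 1: others sum to 58; max(0, 69 - 58) = 11.
Villager 2: others sum to 63; max(0, 69 - 63) = 6.
Villager 3: others sum to 64; max(0, 69 - 64) = 5.
Villager 4: others sum to 50; max(0, 69 - 50) = 19.
Villager 5: others sum to 41; max(0, 69 - 41) = 28.
Total collected = 11 + 6 + 5 + 19 + 28 = 69.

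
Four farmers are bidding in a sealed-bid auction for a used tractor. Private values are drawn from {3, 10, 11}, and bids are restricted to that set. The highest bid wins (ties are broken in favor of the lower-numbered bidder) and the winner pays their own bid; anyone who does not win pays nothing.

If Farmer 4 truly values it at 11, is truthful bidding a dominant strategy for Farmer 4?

Consider the case where Farmer 1 bids 3, Farmer 2 bids 3 and Farmer 3 bids 3.
Truthful bid 11: wins, pays 11, utility 11 - 11 = 0.
Bid 10 instead: wins, pays 10, utility 11 - 10 = 1.
Since 1 > 0, bidding 10 is strictly better here, so truthful bidding is not dominant.

No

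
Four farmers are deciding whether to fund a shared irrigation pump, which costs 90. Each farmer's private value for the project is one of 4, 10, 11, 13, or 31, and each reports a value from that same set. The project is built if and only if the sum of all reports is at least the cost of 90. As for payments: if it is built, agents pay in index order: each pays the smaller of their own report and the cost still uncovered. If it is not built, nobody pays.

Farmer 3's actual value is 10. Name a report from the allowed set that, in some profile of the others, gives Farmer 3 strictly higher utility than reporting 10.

4

Suppose Farmer 1 reports 31, Farmer 2 reports 31 and Farmer 4 reports 31.
Report 10: project built, pays 10, utility 10 - 10 = 0.
Report 4: project built, pays 4, utility 10 - 4 = 6.
So reporting 4 beats truth here (6 > 0).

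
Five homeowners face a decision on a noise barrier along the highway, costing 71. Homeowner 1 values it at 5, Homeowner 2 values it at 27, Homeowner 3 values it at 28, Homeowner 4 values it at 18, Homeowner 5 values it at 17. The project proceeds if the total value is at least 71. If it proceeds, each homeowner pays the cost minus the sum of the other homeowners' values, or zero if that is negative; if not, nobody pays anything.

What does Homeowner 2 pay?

Total value 95 ≥ cost 71, so the project is built.
The other homeowners' values sum to 68.
Cost minus that sum is 71 - 68 = 3.

3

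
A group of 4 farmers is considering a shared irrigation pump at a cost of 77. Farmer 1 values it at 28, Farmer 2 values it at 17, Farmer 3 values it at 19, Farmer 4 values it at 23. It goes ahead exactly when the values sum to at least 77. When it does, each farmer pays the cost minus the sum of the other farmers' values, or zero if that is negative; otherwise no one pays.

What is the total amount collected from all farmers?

Total value 87 ≥ cost 77, so it is built.
Farmer 1: others sum to 59; max(0, 77 - 59) = 18.
Farmer 2: others sum to 70; max(0, 77 - 70) = 7.
Farmer 3: others sum to 68; max(0, 77 - 68) = 9.
Farmer 4: others sum to 64; max(0, 77 - 64) = 13.
Total collected = 18 + 7 + 9 + 13 = 47.

47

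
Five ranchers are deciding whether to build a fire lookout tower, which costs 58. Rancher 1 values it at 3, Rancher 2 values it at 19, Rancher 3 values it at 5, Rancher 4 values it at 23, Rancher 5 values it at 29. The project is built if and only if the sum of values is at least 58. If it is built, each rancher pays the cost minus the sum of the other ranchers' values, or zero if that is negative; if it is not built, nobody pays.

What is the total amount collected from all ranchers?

10

Total value 79 ≥ cost 58, so it is built.
Rancher 1: others sum to 76; max(0, 58 - 76) = 0.
Rancher 2: others sum to 60; max(0, 58 - 60) = 0.
Rancher 3: others sum to 74; max(0, 58 - 74) = 0.
Rancher 4: others sum to 56; max(0, 58 - 56) = 2.
Rancher 5: others sum to 50; max(0, 58 - 50) = 8.
Total collected = 0 + 0 + 0 + 2 + 8 = 10.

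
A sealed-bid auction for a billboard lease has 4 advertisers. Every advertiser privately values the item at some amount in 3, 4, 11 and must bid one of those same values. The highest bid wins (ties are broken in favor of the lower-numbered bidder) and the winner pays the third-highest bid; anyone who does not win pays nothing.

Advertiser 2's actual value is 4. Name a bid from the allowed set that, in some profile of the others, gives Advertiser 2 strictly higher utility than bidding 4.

Suppose Advertiser 1 bids 3, Advertiser 3 bids 3 and Advertiser 4 bids 11.
Bid 4: loses, pays 0, utility 0.
Bid 11: wins, pays 3, utility 4 - 3 = 1.
So bidding 11 beats truth here (1 > 0).

11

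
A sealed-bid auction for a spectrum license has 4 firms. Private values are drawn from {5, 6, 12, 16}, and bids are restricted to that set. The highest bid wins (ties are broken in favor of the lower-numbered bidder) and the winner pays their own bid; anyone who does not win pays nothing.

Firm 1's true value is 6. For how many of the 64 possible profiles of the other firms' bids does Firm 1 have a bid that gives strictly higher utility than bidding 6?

Others bid (5, 5, 5): truth gives 0; bid 5 gives 1 > 0. Violating.
Others bid (5, 5, 6): truth gives 0; no alternative beats it.
Others bid (5, 5, 12): truth gives 0; no alternative beats it.
(Checking all 64 profiles: 1 has a profitable deviation, 63 do not.)

1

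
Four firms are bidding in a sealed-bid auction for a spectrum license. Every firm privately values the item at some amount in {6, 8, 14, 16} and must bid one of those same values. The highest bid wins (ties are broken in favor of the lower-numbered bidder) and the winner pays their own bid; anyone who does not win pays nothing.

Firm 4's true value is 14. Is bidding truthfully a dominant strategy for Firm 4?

No

Consider the case where Firm 1 bids 6, Firm 2 bids 6 and Firm 3 bids 6.
Truthful bid 14: wins, pays 14, utility 14 - 14 = 0.
Bid 8 instead: wins, pays 8, utility 14 - 8 = 6.
Since 6 > 0, bidding 8 is strictly better here, so truthful bidding is not dominant.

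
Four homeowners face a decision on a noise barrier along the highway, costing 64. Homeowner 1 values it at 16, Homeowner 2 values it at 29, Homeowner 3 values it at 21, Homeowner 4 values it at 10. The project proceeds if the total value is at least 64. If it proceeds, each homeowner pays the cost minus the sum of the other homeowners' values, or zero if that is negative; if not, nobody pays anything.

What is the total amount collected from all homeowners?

30

Total value 76 ≥ cost 64, so it is built.
Homeowner 1: others sum to 60; max(0, 64 - 60) = 4.
Homeowner 2: others sum to 47; max(0, 64 - 47) = 17.
Homeowner 3: others sum to 55; max(0, 64 - 55) = 9.
Homeowner 4: others sum to 66; max(0, 64 - 66) = 0.
Total collected = 4 + 17 + 9 + 0 = 30.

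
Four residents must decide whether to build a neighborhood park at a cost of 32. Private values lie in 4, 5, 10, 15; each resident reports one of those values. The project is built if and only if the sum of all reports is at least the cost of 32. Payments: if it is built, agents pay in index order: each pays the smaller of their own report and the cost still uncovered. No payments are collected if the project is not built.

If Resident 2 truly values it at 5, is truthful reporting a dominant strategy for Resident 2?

No

Consider the case where Resident 1 reports 4, Resident 3 reports 10 and Resident 4 reports 15.
Truthful report 5: project built, pays 5, utility 5 - 5 = 0.
Report 4 instead: project built, pays 4, utility 5 - 4 = 1.
Since 1 > 0, reporting 4 is strictly better here, so truthful reporting is not dominant.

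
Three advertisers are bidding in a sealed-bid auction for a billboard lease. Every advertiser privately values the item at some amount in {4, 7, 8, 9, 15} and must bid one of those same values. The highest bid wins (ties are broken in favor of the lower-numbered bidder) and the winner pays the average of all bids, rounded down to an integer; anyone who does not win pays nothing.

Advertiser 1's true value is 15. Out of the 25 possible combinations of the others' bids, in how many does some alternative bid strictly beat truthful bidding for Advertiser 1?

16

Others bid (4, 4): truth gives 8; bid 4 gives 11 > 8. Violating.
Others bid (4, 7): truth gives 7; bid 7 gives 9 > 7. Violating.
Others bid (4, 8): truth gives 6; bid 8 gives 9 > 6. Violating.
Others bid (4, 9): truth gives 6; bid 9 gives 8 > 6. Violating.
Others bid (4, 15): truth gives 4; no alternative beats it.
Others bid (7, 15): truth gives 3; no alternative beats it.
(Checking all 25 profiles: 16 have a profitable deviation, 9 do not.)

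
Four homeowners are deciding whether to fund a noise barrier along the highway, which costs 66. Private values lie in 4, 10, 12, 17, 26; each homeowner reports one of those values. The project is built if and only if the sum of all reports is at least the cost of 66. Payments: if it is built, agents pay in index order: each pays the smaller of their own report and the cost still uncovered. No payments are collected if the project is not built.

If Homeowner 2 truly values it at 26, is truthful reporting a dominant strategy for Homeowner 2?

No

Consider the case where Homeowner 1 reports 4, Homeowner 3 reports 26 and Homeowner 4 reports 26.
Truthful report 26: project built, pays 26, utility 26 - 26 = 0.
Report 10 instead: project built, pays 10, utility 26 - 10 = 16.
Since 16 > 0, reporting 10 is strictly better here, so truthful reporting is not dominant.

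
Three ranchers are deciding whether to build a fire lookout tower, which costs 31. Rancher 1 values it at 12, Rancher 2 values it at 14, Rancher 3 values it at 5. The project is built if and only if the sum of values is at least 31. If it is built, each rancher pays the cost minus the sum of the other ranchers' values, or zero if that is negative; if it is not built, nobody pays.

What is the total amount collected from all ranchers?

31

Total value 31 ≥ cost 31, so it is built.
Rancher 1: others sum to 19; max(0, 31 - 19) = 12.
Rancher 2: others sum to 17; max(0, 31 - 17) = 14.
Rancher 3: others sum to 26; max(0, 31 - 26) = 5.
Total collected = 12 + 14 + 5 = 31.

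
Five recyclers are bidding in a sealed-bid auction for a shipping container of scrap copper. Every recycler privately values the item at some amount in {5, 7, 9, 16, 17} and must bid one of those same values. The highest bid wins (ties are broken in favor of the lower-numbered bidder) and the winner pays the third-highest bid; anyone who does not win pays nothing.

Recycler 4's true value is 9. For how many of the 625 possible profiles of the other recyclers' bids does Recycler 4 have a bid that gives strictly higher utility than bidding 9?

64

Others bid (5, 5, 5, 16): truth gives 0; bid 16 gives 4 > 0. Violating.
Others bid (5, 5, 5, 17): truth gives 0; bid 17 gives 4 > 0. Violating.
Others bid (5, 5, 7, 16): truth gives 0; bid 16 gives 2 > 0. Violating.
Others bid (5, 5, 7, 17): truth gives 0; bid 17 gives 2 > 0. Violating.
Others bid (5, 5, 5, 5): truth gives 4; no alternative beats it.
Others bid (5, 5, 5, 7): truth gives 4; no alternative beats it.
(Checking all 625 profiles: 64 have a profitable deviation, 561 do not.)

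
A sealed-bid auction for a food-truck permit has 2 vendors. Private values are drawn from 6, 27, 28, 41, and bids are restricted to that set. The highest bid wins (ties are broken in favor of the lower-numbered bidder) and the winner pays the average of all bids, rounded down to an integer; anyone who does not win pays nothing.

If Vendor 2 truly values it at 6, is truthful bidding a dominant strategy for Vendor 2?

Check each profile of the others' bids and compare truth against every alternative bid.
Others bid (6): truth gives 0, best alternative gives -10.
Others bid (27): truth gives 0, best alternative gives 0.
Others bid (28): truth gives 0, best alternative gives 0.
Others bid (41): truth gives 0, best alternative gives 0.
In every case the truthful bid is at least as good as any alternative, so it is a dominant strategy.

Yes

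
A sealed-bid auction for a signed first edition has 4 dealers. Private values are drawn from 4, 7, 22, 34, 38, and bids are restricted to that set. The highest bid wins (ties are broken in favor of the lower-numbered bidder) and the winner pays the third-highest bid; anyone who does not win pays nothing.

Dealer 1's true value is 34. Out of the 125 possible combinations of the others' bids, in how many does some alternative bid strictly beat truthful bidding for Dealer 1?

27

Others bid (4, 4, 38): truth gives 0; bid 38 gives 30 > 0. Violating.
Others bid (4, 7, 38): truth gives 0; bid 38 gives 27 > 0. Violating.
Others bid (4, 22, 38): truth gives 0; bid 38 gives 12 > 0. Violating.
Others bid (4, 38, 4): truth gives 0; bid 38 gives 30 > 0. Violating.
Others bid (4, 4, 4): truth gives 30; no alternative beats it.
Others bid (4, 4, 7): truth gives 30; no alternative beats it.
(Checking all 125 profiles: 27 have a profitable deviation, 98 do not.)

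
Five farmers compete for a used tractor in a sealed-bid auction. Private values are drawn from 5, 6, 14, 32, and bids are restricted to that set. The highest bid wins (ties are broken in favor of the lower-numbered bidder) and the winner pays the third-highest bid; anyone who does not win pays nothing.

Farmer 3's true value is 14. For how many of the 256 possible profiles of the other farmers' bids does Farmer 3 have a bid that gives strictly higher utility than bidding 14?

Others bid (5, 5, 5, 32): truth gives 0; bid 32 gives 9 > 0. Violating.
Others bid (5, 5, 6, 32): truth gives 0; bid 32 gives 8 > 0. Violating.
Others bid (5, 5, 32, 5): truth gives 0; bid 32 gives 9 > 0. Violating.
Others bid (5, 5, 32, 6): truth gives 0; bid 32 gives 8 > 0. Violating.
Others bid (5, 5, 5, 5): truth gives 9; no alternative beats it.
Others bid (5, 5, 5, 6): truth gives 9; no alternative beats it.
(Checking all 256 profiles: 32 have a profitable deviation, 224 do not.)

32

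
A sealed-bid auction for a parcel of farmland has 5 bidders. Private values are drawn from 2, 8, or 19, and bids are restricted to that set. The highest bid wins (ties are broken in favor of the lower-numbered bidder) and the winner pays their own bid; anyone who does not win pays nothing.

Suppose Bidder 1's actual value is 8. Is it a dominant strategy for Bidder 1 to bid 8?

No

Consider the case where Bidder 2 bids 2, Bidder 3 bids 2, Bidder 4 bids 2 and Bidder 5 bids 2.
Truthful bid 8: wins, pays 8, utility 8 - 8 = 0.
Bid 2 instead: wins, pays 2, utility 8 - 2 = 6.
Since 6 > 0, bidding 2 is strictly better here, so truthful bidding is not dominant.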